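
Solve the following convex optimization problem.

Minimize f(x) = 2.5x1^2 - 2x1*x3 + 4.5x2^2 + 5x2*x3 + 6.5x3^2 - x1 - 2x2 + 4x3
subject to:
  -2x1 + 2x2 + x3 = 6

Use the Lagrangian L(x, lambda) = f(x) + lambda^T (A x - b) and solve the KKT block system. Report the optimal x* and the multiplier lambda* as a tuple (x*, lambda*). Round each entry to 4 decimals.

Form the Lagrangian:
  L(x, lambda) = (1/2) x^T Q x + c^T x + lambda^T (A x - b)
Stationarity (grad_x L = 0): Q x + c + A^T lambda = 0.
Primal feasibility: A x = b.

This gives the KKT block system:
  [ Q   A^T ] [ x     ]   [-c ]
  [ A    0  ] [ lambda ] = [ b ]

Solving the linear system:
  x*      = (-1.8106, 1.6389, -0.8991)
  lambda* = (-4.1274)
  f(x*)   = 9.8504

x* = (-1.8106, 1.6389, -0.8991), lambda* = (-4.1274)


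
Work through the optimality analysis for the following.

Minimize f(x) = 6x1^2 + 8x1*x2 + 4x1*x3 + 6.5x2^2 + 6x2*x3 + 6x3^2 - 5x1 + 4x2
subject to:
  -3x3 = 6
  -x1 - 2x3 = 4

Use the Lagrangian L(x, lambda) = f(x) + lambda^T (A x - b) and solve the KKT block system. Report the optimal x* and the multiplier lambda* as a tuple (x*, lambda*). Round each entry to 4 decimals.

Form the Lagrangian:
  L(x, lambda) = (1/2) x^T Q x + c^T x + lambda^T (A x - b)
Stationarity (grad_x L = 0): Q x + c + A^T lambda = 0.
Primal feasibility: A x = b.

This gives the KKT block system:
  [ Q   A^T ] [ x     ]   [-c ]
  [ A    0  ] [ lambda ] = [ b ]

Solving the linear system:
  x*      = (0, 0.6154, -2)
  lambda* = (-1.3846, -8.0769)
  f(x*)   = 21.5385

x* = (0, 0.6154, -2), lambda* = (-1.3846, -8.0769)


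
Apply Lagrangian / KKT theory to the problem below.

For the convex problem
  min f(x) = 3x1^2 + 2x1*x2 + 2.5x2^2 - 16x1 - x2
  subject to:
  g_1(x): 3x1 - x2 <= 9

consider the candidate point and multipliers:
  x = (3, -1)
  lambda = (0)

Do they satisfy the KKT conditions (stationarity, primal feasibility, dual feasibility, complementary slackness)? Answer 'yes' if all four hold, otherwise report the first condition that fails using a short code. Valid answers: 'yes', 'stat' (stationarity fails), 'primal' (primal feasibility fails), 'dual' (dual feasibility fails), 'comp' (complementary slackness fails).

Gradient of f: grad f(x) = Q x + c = (0, 0)
Constraint values g_i(x) = a_i^T x - b_i:
  g_1((3, -1)) = 1
Stationarity residual: grad f(x) + sum_i lambda_i a_i = (0, 0)
  -> stationarity OK
Primal feasibility (all g_i <= 0): FAILS
Dual feasibility (all lambda_i >= 0): OK
Complementary slackness (lambda_i * g_i(x) = 0 for all i): OK

Verdict: the first failing condition is primal_feasibility -> primal.

primal


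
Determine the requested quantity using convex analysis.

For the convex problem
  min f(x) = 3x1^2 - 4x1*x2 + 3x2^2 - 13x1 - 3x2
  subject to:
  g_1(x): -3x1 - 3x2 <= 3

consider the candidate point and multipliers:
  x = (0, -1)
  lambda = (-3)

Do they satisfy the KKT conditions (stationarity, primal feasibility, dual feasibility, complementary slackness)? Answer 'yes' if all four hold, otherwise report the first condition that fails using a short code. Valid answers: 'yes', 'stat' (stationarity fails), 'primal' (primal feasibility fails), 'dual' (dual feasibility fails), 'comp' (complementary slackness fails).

Gradient of f: grad f(x) = Q x + c = (-9, -9)
Constraint values g_i(x) = a_i^T x - b_i:
  g_1((0, -1)) = 0
Stationarity residual: grad f(x) + sum_i lambda_i a_i = (0, 0)
  -> stationarity OK
Primal feasibility (all g_i <= 0): OK
Dual feasibility (all lambda_i >= 0): FAILS
Complementary slackness (lambda_i * g_i(x) = 0 for all i): OK

Verdict: the first failing condition is dual_feasibility -> dual.

dual


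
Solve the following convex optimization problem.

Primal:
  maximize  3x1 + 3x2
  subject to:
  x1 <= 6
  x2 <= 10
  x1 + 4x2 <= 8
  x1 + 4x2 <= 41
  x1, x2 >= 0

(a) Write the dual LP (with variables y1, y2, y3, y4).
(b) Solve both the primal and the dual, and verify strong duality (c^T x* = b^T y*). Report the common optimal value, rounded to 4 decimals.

The standard primal-dual pair for 'max c^T x s.t. A x <= b, x >= 0' is:
  Dual:  min b^T y  s.t.  A^T y >= c,  y >= 0.

So the dual LP is:
  minimize  6y1 + 10y2 + 8y3 + 41y4
  subject to:
    y1 + y3 + y4 >= 3
    y2 + 4y3 + 4y4 >= 3
    y1, y2, y3, y4 >= 0

Solving the primal: x* = (6, 0.5).
  primal value c^T x* = 19.5.
Solving the dual: y* = (2.25, 0, 0.75, 0).
  dual value b^T y* = 19.5.
Strong duality: c^T x* = b^T y*. Confirmed.

19.5


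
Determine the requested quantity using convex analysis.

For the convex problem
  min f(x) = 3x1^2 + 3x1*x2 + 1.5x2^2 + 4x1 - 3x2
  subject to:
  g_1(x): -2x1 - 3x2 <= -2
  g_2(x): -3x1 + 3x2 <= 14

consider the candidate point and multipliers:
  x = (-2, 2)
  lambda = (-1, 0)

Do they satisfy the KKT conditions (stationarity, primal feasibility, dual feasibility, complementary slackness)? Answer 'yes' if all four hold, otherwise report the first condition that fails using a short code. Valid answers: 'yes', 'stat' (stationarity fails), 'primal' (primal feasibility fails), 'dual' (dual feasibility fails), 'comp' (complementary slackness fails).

Gradient of f: grad f(x) = Q x + c = (-2, -3)
Constraint values g_i(x) = a_i^T x - b_i:
  g_1((-2, 2)) = 0
  g_2((-2, 2)) = -2
Stationarity residual: grad f(x) + sum_i lambda_i a_i = (0, 0)
  -> stationarity OK
Primal feasibility (all g_i <= 0): OK
Dual feasibility (all lambda_i >= 0): FAILS
Complementary slackness (lambda_i * g_i(x) = 0 for all i): OK

Verdict: the first failing condition is dual_feasibility -> dual.

dual


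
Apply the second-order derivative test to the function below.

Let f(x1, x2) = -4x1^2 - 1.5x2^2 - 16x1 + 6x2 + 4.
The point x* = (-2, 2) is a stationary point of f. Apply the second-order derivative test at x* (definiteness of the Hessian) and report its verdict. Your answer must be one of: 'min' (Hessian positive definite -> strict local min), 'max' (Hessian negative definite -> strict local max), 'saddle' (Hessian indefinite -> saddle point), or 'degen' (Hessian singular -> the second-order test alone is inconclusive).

Compute the Hessian H = grad^2 f:
  H = [[-8, 0], [0, -3]]
Verify stationarity: grad f(x*) = H x* + g = (0, 0).
Eigenvalues of H: -8, -3.
Both eigenvalues < 0, so H is negative definite -> x* is a strict local max.

max


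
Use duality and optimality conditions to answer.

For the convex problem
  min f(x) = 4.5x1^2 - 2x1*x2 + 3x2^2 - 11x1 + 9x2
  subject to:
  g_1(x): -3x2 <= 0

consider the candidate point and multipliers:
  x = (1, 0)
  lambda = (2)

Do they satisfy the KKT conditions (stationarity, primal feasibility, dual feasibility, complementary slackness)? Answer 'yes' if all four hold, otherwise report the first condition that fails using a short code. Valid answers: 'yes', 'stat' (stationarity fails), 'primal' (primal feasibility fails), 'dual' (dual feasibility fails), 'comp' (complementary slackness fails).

Gradient of f: grad f(x) = Q x + c = (-2, 7)
Constraint values g_i(x) = a_i^T x - b_i:
  g_1((1, 0)) = 0
Stationarity residual: grad f(x) + sum_i lambda_i a_i = (-2, 1)
  -> stationarity FAILS
Primal feasibility (all g_i <= 0): OK
Dual feasibility (all lambda_i >= 0): OK
Complementary slackness (lambda_i * g_i(x) = 0 for all i): OK

Verdict: the first failing condition is stationarity -> stat.

stat


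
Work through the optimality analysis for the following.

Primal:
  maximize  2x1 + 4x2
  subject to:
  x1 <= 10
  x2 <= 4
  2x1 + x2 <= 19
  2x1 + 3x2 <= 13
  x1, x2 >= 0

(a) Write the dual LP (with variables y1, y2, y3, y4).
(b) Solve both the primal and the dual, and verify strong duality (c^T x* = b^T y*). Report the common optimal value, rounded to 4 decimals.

The standard primal-dual pair for 'max c^T x s.t. A x <= b, x >= 0' is:
  Dual:  min b^T y  s.t.  A^T y >= c,  y >= 0.

So the dual LP is:
  minimize  10y1 + 4y2 + 19y3 + 13y4
  subject to:
    y1 + 2y3 + 2y4 >= 2
    y2 + y3 + 3y4 >= 4
    y1, y2, y3, y4 >= 0

Solving the primal: x* = (0.5, 4).
  primal value c^T x* = 17.
Solving the dual: y* = (0, 1, 0, 1).
  dual value b^T y* = 17.
Strong duality: c^T x* = b^T y*. Confirmed.

17


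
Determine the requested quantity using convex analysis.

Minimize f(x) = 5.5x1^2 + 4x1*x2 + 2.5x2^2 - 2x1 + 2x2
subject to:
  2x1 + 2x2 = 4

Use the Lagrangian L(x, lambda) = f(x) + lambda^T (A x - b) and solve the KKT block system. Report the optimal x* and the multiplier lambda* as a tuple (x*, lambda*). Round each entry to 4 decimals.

Form the Lagrangian:
  L(x, lambda) = (1/2) x^T Q x + c^T x + lambda^T (A x - b)
Stationarity (grad_x L = 0): Q x + c + A^T lambda = 0.
Primal feasibility: A x = b.

This gives the KKT block system:
  [ Q   A^T ] [ x     ]   [-c ]
  [ A    0  ] [ lambda ] = [ b ]

Solving the linear system:
  x*      = (0.75, 1.25)
  lambda* = (-5.625)
  f(x*)   = 11.75

x* = (0.75, 1.25), lambda* = (-5.625)


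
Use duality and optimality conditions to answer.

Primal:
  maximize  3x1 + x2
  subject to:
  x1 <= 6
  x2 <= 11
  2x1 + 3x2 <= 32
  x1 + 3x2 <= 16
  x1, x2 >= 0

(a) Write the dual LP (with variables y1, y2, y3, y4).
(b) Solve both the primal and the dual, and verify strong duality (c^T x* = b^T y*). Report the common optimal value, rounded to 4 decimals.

The standard primal-dual pair for 'max c^T x s.t. A x <= b, x >= 0' is:
  Dual:  min b^T y  s.t.  A^T y >= c,  y >= 0.

So the dual LP is:
  minimize  6y1 + 11y2 + 32y3 + 16y4
  subject to:
    y1 + 2y3 + y4 >= 3
    y2 + 3y3 + 3y4 >= 1
    y1, y2, y3, y4 >= 0

Solving the primal: x* = (6, 3.3333).
  primal value c^T x* = 21.3333.
Solving the dual: y* = (2.6667, 0, 0, 0.3333).
  dual value b^T y* = 21.3333.
Strong duality: c^T x* = b^T y*. Confirmed.

21.3333


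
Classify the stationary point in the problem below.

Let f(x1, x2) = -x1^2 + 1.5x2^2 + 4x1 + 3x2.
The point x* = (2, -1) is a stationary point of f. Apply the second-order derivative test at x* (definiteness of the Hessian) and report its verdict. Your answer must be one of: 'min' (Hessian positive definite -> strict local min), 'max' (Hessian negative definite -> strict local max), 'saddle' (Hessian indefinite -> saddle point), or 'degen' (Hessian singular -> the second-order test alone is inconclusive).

Compute the Hessian H = grad^2 f:
  H = [[-2, 0], [0, 3]]
Verify stationarity: grad f(x*) = H x* + g = (0, 0).
Eigenvalues of H: -2, 3.
Eigenvalues have mixed signs, so H is indefinite -> x* is a saddle point.

saddle


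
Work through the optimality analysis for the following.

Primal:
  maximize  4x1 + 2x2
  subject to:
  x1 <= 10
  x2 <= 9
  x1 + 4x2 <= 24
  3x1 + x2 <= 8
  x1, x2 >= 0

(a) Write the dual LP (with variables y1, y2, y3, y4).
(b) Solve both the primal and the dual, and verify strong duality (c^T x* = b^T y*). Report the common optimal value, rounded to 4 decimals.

The standard primal-dual pair for 'max c^T x s.t. A x <= b, x >= 0' is:
  Dual:  min b^T y  s.t.  A^T y >= c,  y >= 0.

So the dual LP is:
  minimize  10y1 + 9y2 + 24y3 + 8y4
  subject to:
    y1 + y3 + 3y4 >= 4
    y2 + 4y3 + y4 >= 2
    y1, y2, y3, y4 >= 0

Solving the primal: x* = (0.7273, 5.8182).
  primal value c^T x* = 14.5455.
Solving the dual: y* = (0, 0, 0.1818, 1.2727).
  dual value b^T y* = 14.5455.
Strong duality: c^T x* = b^T y*. Confirmed.

14.5455


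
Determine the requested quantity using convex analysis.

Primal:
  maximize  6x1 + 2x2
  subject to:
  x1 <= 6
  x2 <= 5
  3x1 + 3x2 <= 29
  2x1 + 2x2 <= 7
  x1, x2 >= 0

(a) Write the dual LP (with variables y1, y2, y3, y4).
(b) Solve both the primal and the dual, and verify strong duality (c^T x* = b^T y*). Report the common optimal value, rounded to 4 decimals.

The standard primal-dual pair for 'max c^T x s.t. A x <= b, x >= 0' is:
  Dual:  min b^T y  s.t.  A^T y >= c,  y >= 0.

So the dual LP is:
  minimize  6y1 + 5y2 + 29y3 + 7y4
  subject to:
    y1 + 3y3 + 2y4 >= 6
    y2 + 3y3 + 2y4 >= 2
    y1, y2, y3, y4 >= 0

Solving the primal: x* = (3.5, 0).
  primal value c^T x* = 21.
Solving the dual: y* = (0, 0, 0, 3).
  dual value b^T y* = 21.
Strong duality: c^T x* = b^T y*. Confirmed.

21


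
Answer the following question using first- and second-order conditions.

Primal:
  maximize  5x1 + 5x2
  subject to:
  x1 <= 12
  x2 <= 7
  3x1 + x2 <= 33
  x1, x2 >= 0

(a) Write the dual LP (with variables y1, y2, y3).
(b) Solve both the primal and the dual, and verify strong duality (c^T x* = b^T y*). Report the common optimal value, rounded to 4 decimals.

The standard primal-dual pair for 'max c^T x s.t. A x <= b, x >= 0' is:
  Dual:  min b^T y  s.t.  A^T y >= c,  y >= 0.

So the dual LP is:
  minimize  12y1 + 7y2 + 33y3
  subject to:
    y1 + 3y3 >= 5
    y2 + y3 >= 5
    y1, y2, y3 >= 0

Solving the primal: x* = (8.6667, 7).
  primal value c^T x* = 78.3333.
Solving the dual: y* = (0, 3.3333, 1.6667).
  dual value b^T y* = 78.3333.
Strong duality: c^T x* = b^T y*. Confirmed.

78.3333


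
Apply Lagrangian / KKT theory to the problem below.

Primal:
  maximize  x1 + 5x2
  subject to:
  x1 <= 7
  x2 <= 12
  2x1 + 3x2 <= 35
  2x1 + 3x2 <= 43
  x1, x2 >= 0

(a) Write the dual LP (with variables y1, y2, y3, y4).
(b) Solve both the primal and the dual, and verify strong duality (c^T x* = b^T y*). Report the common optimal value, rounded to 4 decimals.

The standard primal-dual pair for 'max c^T x s.t. A x <= b, x >= 0' is:
  Dual:  min b^T y  s.t.  A^T y >= c,  y >= 0.

So the dual LP is:
  minimize  7y1 + 12y2 + 35y3 + 43y4
  subject to:
    y1 + 2y3 + 2y4 >= 1
    y2 + 3y3 + 3y4 >= 5
    y1, y2, y3, y4 >= 0

Solving the primal: x* = (0, 11.6667).
  primal value c^T x* = 58.3333.
Solving the dual: y* = (0, 0, 1.6667, 0).
  dual value b^T y* = 58.3333.
Strong duality: c^T x* = b^T y*. Confirmed.

58.3333


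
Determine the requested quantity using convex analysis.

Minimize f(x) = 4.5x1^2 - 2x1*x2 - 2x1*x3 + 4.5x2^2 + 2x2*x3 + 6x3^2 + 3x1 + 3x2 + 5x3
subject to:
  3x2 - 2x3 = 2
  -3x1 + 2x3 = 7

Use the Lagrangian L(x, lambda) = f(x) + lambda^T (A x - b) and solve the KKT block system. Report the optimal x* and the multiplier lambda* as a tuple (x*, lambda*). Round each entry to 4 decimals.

Form the Lagrangian:
  L(x, lambda) = (1/2) x^T Q x + c^T x + lambda^T (A x - b)
Stationarity (grad_x L = 0): Q x + c + A^T lambda = 0.
Primal feasibility: A x = b.

This gives the KKT block system:
  [ Q   A^T ] [ x     ]   [-c ]
  [ A    0  ] [ lambda ] = [ b ]

Solving the linear system:
  x*      = (-2.5976, 0.4024, -0.3963)
  lambda* = (-3.6748, -6.7967)
  f(x*)   = 23.1799

x* = (-2.5976, 0.4024, -0.3963), lambda* = (-3.6748, -6.7967)


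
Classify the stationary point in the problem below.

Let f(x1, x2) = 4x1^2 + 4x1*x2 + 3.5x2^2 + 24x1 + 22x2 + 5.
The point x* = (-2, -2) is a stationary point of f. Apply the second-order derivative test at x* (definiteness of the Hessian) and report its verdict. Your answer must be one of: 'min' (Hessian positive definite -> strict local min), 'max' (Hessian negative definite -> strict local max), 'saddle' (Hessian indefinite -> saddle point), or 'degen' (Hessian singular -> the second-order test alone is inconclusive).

Compute the Hessian H = grad^2 f:
  H = [[8, 4], [4, 7]]
Verify stationarity: grad f(x*) = H x* + g = (0, 0).
Eigenvalues of H: 3.4689, 11.5311.
Both eigenvalues > 0, so H is positive definite -> x* is a strict local min.

min


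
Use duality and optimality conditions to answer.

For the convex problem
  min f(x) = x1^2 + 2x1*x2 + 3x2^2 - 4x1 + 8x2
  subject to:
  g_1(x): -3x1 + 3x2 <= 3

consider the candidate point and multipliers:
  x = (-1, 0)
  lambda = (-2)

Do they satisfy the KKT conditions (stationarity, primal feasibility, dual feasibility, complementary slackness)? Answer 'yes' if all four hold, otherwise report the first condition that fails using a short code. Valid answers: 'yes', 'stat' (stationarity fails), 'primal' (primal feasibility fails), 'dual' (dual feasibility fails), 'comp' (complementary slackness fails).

Gradient of f: grad f(x) = Q x + c = (-6, 6)
Constraint values g_i(x) = a_i^T x - b_i:
  g_1((-1, 0)) = 0
Stationarity residual: grad f(x) + sum_i lambda_i a_i = (0, 0)
  -> stationarity OK
Primal feasibility (all g_i <= 0): OK
Dual feasibility (all lambda_i >= 0): FAILS
Complementary slackness (lambda_i * g_i(x) = 0 for all i): OK

Verdict: the first failing condition is dual_feasibility -> dual.

dual


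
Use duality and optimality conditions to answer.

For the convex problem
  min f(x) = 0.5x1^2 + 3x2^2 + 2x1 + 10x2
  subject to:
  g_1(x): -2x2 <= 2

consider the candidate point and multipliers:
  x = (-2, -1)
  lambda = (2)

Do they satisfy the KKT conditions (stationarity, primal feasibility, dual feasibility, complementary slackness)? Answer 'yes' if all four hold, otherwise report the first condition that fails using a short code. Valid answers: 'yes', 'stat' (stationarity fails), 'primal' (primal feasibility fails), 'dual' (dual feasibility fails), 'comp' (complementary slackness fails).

Gradient of f: grad f(x) = Q x + c = (0, 4)
Constraint values g_i(x) = a_i^T x - b_i:
  g_1((-2, -1)) = 0
Stationarity residual: grad f(x) + sum_i lambda_i a_i = (0, 0)
  -> stationarity OK
Primal feasibility (all g_i <= 0): OK
Dual feasibility (all lambda_i >= 0): OK
Complementary slackness (lambda_i * g_i(x) = 0 for all i): OK

Verdict: yes, KKT holds.

yes


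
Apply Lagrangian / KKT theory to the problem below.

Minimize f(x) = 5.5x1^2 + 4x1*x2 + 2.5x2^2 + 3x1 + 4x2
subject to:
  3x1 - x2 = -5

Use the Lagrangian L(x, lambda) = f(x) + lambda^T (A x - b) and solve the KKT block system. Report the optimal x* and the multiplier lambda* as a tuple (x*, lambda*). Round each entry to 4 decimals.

Form the Lagrangian:
  L(x, lambda) = (1/2) x^T Q x + c^T x + lambda^T (A x - b)
Stationarity (grad_x L = 0): Q x + c + A^T lambda = 0.
Primal feasibility: A x = b.

This gives the KKT block system:
  [ Q   A^T ] [ x     ]   [-c ]
  [ A    0  ] [ lambda ] = [ b ]

Solving the linear system:
  x*      = (-1.375, 0.875)
  lambda* = (2.875)
  f(x*)   = 6.875

x* = (-1.375, 0.875), lambda* = (2.875)


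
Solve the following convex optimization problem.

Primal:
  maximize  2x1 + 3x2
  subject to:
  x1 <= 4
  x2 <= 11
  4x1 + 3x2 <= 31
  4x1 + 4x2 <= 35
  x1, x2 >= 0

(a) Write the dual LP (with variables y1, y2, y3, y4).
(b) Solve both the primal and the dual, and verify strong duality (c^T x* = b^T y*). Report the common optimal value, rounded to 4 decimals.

The standard primal-dual pair for 'max c^T x s.t. A x <= b, x >= 0' is:
  Dual:  min b^T y  s.t.  A^T y >= c,  y >= 0.

So the dual LP is:
  minimize  4y1 + 11y2 + 31y3 + 35y4
  subject to:
    y1 + 4y3 + 4y4 >= 2
    y2 + 3y3 + 4y4 >= 3
    y1, y2, y3, y4 >= 0

Solving the primal: x* = (0, 8.75).
  primal value c^T x* = 26.25.
Solving the dual: y* = (0, 0, 0, 0.75).
  dual value b^T y* = 26.25.
Strong duality: c^T x* = b^T y*. Confirmed.

26.25


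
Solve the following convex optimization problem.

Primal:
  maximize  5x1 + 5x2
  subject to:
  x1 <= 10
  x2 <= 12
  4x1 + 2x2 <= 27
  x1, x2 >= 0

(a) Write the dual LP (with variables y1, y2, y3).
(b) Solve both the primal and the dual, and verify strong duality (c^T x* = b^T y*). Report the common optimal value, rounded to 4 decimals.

The standard primal-dual pair for 'max c^T x s.t. A x <= b, x >= 0' is:
  Dual:  min b^T y  s.t.  A^T y >= c,  y >= 0.

So the dual LP is:
  minimize  10y1 + 12y2 + 27y3
  subject to:
    y1 + 4y3 >= 5
    y2 + 2y3 >= 5
    y1, y2, y3 >= 0

Solving the primal: x* = (0.75, 12).
  primal value c^T x* = 63.75.
Solving the dual: y* = (0, 2.5, 1.25).
  dual value b^T y* = 63.75.
Strong duality: c^T x* = b^T y*. Confirmed.

63.75


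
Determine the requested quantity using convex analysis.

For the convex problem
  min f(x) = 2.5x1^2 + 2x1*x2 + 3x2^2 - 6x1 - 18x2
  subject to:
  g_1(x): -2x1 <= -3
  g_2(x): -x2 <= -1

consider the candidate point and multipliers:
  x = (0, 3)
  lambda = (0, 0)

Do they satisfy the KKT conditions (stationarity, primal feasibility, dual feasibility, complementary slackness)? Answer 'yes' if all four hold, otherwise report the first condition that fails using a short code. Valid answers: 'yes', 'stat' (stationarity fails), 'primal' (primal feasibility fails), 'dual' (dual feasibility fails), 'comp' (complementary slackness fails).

Gradient of f: grad f(x) = Q x + c = (0, 0)
Constraint values g_i(x) = a_i^T x - b_i:
  g_1((0, 3)) = 3
  g_2((0, 3)) = -2
Stationarity residual: grad f(x) + sum_i lambda_i a_i = (0, 0)
  -> stationarity OK
Primal feasibility (all g_i <= 0): FAILS
Dual feasibility (all lambda_i >= 0): OK
Complementary slackness (lambda_i * g_i(x) = 0 for all i): OK

Verdict: the first failing condition is primal_feasibility -> primal.

primal


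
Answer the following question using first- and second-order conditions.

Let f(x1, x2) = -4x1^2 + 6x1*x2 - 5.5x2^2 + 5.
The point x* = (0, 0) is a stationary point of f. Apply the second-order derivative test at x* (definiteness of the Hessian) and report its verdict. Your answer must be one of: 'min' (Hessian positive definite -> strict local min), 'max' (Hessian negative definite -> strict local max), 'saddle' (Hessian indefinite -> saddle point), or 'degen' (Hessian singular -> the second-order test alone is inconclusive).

Compute the Hessian H = grad^2 f:
  H = [[-8, 6], [6, -11]]
Verify stationarity: grad f(x*) = H x* + g = (0, 0).
Eigenvalues of H: -15.6847, -3.3153.
Both eigenvalues < 0, so H is negative definite -> x* is a strict local max.

max


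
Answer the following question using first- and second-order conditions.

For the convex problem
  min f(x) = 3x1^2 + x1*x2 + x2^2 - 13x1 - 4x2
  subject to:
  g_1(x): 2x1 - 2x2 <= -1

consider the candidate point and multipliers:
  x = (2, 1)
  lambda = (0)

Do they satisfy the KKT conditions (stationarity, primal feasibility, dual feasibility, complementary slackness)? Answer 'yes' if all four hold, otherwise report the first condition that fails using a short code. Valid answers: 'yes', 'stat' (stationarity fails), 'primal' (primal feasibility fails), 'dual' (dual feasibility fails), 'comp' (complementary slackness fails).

Gradient of f: grad f(x) = Q x + c = (0, 0)
Constraint values g_i(x) = a_i^T x - b_i:
  g_1((2, 1)) = 3
Stationarity residual: grad f(x) + sum_i lambda_i a_i = (0, 0)
  -> stationarity OK
Primal feasibility (all g_i <= 0): FAILS
Dual feasibility (all lambda_i >= 0): OK
Complementary slackness (lambda_i * g_i(x) = 0 for all i): OK

Verdict: the first failing condition is primal_feasibility -> primal.

primal


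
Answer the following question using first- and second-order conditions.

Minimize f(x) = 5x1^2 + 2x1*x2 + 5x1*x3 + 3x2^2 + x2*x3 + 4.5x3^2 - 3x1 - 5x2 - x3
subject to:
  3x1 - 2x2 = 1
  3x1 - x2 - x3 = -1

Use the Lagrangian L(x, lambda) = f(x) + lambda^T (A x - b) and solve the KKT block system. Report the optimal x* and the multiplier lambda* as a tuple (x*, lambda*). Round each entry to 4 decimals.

Form the Lagrangian:
  L(x, lambda) = (1/2) x^T Q x + c^T x + lambda^T (A x - b)
Stationarity (grad_x L = 0): Q x + c + A^T lambda = 0.
Primal feasibility: A x = b.

This gives the KKT block system:
  [ Q   A^T ] [ x     ]   [-c ]
  [ A    0  ] [ lambda ] = [ b ]

Solving the linear system:
  x*      = (-0.1697, -0.7545, 1.2455)
  lambda* = (-8.6137, 8.6065)
  f(x*)   = 10.1282

x* = (-0.1697, -0.7545, 1.2455), lambda* = (-8.6137, 8.6065)


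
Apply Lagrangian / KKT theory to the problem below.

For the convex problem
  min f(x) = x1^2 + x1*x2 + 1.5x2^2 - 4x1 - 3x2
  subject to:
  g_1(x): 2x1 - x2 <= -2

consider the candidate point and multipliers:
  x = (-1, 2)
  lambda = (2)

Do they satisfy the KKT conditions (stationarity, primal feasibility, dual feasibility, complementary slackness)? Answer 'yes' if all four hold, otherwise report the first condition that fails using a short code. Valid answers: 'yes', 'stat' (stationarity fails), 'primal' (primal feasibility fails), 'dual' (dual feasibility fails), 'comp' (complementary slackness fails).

Gradient of f: grad f(x) = Q x + c = (-4, 2)
Constraint values g_i(x) = a_i^T x - b_i:
  g_1((-1, 2)) = -2
Stationarity residual: grad f(x) + sum_i lambda_i a_i = (0, 0)
  -> stationarity OK
Primal feasibility (all g_i <= 0): OK
Dual feasibility (all lambda_i >= 0): OK
Complementary slackness (lambda_i * g_i(x) = 0 for all i): FAILS

Verdict: the first failing condition is complementary_slackness -> comp.

comp


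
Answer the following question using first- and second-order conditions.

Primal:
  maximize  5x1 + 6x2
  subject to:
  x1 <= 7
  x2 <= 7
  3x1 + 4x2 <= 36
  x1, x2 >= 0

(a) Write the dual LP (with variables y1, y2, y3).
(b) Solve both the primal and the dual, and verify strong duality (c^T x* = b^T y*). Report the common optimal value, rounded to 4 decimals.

The standard primal-dual pair for 'max c^T x s.t. A x <= b, x >= 0' is:
  Dual:  min b^T y  s.t.  A^T y >= c,  y >= 0.

So the dual LP is:
  minimize  7y1 + 7y2 + 36y3
  subject to:
    y1 + 3y3 >= 5
    y2 + 4y3 >= 6
    y1, y2, y3 >= 0

Solving the primal: x* = (7, 3.75).
  primal value c^T x* = 57.5.
Solving the dual: y* = (0.5, 0, 1.5).
  dual value b^T y* = 57.5.
Strong duality: c^T x* = b^T y*. Confirmed.

57.5


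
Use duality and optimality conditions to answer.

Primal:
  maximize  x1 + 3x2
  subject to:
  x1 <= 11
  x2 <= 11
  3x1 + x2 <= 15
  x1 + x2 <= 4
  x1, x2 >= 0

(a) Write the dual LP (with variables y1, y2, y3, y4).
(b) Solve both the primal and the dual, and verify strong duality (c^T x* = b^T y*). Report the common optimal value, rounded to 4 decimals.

The standard primal-dual pair for 'max c^T x s.t. A x <= b, x >= 0' is:
  Dual:  min b^T y  s.t.  A^T y >= c,  y >= 0.

So the dual LP is:
  minimize  11y1 + 11y2 + 15y3 + 4y4
  subject to:
    y1 + 3y3 + y4 >= 1
    y2 + y3 + y4 >= 3
    y1, y2, y3, y4 >= 0

Solving the primal: x* = (0, 4).
  primal value c^T x* = 12.
Solving the dual: y* = (0, 0, 0, 3).
  dual value b^T y* = 12.
Strong duality: c^T x* = b^T y*. Confirmed.

12


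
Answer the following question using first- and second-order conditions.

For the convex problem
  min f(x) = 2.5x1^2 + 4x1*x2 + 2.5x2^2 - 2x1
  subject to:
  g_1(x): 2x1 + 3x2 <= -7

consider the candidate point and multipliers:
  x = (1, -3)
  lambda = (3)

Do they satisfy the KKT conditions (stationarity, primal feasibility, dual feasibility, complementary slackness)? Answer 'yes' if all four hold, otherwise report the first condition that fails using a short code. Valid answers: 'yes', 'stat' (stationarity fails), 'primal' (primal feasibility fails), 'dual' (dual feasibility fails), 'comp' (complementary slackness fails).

Gradient of f: grad f(x) = Q x + c = (-9, -11)
Constraint values g_i(x) = a_i^T x - b_i:
  g_1((1, -3)) = 0
Stationarity residual: grad f(x) + sum_i lambda_i a_i = (-3, -2)
  -> stationarity FAILS
Primal feasibility (all g_i <= 0): OK
Dual feasibility (all lambda_i >= 0): OK
Complementary slackness (lambda_i * g_i(x) = 0 for all i): OK

Verdict: the first failing condition is stationarity -> stat.

stat


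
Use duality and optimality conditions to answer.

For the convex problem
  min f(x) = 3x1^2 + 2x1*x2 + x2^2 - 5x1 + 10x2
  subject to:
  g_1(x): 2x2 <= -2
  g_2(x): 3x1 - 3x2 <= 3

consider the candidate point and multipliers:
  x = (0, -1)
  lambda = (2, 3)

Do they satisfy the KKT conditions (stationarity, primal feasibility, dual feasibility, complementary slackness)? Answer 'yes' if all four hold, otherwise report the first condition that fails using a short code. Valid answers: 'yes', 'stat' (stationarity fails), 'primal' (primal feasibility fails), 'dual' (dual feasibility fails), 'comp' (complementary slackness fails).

Gradient of f: grad f(x) = Q x + c = (-7, 8)
Constraint values g_i(x) = a_i^T x - b_i:
  g_1((0, -1)) = 0
  g_2((0, -1)) = 0
Stationarity residual: grad f(x) + sum_i lambda_i a_i = (2, 3)
  -> stationarity FAILS
Primal feasibility (all g_i <= 0): OK
Dual feasibility (all lambda_i >= 0): OK
Complementary slackness (lambda_i * g_i(x) = 0 for all i): OK

Verdict: the first failing condition is stationarity -> stat.

stat


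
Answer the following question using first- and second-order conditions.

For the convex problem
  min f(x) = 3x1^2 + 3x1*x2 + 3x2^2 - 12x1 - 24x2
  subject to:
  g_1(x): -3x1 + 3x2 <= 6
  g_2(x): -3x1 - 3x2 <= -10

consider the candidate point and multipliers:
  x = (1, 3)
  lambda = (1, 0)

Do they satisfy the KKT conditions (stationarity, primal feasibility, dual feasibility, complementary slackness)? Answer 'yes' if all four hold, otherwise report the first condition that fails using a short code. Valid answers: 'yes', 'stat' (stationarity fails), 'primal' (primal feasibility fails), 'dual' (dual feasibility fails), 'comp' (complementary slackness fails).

Gradient of f: grad f(x) = Q x + c = (3, -3)
Constraint values g_i(x) = a_i^T x - b_i:
  g_1((1, 3)) = 0
  g_2((1, 3)) = -2
Stationarity residual: grad f(x) + sum_i lambda_i a_i = (0, 0)
  -> stationarity OK
Primal feasibility (all g_i <= 0): OK
Dual feasibility (all lambda_i >= 0): OK
Complementary slackness (lambda_i * g_i(x) = 0 for all i): OK

Verdict: yes, KKT holds.

yes


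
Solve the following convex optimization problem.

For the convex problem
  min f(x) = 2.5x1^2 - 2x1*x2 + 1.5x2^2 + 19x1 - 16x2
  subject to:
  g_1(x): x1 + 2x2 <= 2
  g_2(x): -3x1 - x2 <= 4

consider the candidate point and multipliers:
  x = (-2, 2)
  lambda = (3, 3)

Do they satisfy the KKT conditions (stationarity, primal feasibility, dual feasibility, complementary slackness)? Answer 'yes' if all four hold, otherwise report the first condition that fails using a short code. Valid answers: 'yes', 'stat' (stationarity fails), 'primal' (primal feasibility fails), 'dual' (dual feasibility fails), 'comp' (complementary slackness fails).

Gradient of f: grad f(x) = Q x + c = (5, -6)
Constraint values g_i(x) = a_i^T x - b_i:
  g_1((-2, 2)) = 0
  g_2((-2, 2)) = 0
Stationarity residual: grad f(x) + sum_i lambda_i a_i = (-1, -3)
  -> stationarity FAILS
Primal feasibility (all g_i <= 0): OK
Dual feasibility (all lambda_i >= 0): OK
Complementary slackness (lambda_i * g_i(x) = 0 for all i): OK

Verdict: the first failing condition is stationarity -> stat.

stat


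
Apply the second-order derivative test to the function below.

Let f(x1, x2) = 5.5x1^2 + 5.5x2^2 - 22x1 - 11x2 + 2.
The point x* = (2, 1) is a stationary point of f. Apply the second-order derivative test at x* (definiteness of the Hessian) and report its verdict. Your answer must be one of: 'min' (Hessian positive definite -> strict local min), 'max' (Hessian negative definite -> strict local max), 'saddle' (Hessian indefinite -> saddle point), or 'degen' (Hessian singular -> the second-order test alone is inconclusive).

Compute the Hessian H = grad^2 f:
  H = [[11, 0], [0, 11]]
Verify stationarity: grad f(x*) = H x* + g = (0, 0).
Eigenvalues of H: 11, 11.
Both eigenvalues > 0, so H is positive definite -> x* is a strict local min.

min


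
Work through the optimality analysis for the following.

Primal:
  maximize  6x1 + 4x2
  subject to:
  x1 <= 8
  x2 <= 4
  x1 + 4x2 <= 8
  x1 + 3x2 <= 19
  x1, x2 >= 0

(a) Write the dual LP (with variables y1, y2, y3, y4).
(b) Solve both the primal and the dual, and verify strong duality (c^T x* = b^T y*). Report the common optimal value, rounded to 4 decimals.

The standard primal-dual pair for 'max c^T x s.t. A x <= b, x >= 0' is:
  Dual:  min b^T y  s.t.  A^T y >= c,  y >= 0.

So the dual LP is:
  minimize  8y1 + 4y2 + 8y3 + 19y4
  subject to:
    y1 + y3 + y4 >= 6
    y2 + 4y3 + 3y4 >= 4
    y1, y2, y3, y4 >= 0

Solving the primal: x* = (8, 0).
  primal value c^T x* = 48.
Solving the dual: y* = (5, 0, 1, 0).
  dual value b^T y* = 48.
Strong duality: c^T x* = b^T y*. Confirmed.

48


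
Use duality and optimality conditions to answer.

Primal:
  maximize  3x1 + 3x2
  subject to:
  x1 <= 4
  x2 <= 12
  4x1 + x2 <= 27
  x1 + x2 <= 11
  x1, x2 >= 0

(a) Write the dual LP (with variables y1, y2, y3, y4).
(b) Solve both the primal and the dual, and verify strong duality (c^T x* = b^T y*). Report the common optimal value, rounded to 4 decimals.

The standard primal-dual pair for 'max c^T x s.t. A x <= b, x >= 0' is:
  Dual:  min b^T y  s.t.  A^T y >= c,  y >= 0.

So the dual LP is:
  minimize  4y1 + 12y2 + 27y3 + 11y4
  subject to:
    y1 + 4y3 + y4 >= 3
    y2 + y3 + y4 >= 3
    y1, y2, y3, y4 >= 0

Solving the primal: x* = (0, 11).
  primal value c^T x* = 33.
Solving the dual: y* = (0, 0, 0, 3).
  dual value b^T y* = 33.
Strong duality: c^T x* = b^T y*. Confirmed.

33


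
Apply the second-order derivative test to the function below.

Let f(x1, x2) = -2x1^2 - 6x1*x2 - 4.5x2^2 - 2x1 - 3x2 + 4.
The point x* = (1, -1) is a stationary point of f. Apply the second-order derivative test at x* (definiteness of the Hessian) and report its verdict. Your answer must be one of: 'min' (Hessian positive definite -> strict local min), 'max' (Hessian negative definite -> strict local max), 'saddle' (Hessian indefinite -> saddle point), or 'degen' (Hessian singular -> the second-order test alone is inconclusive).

Compute the Hessian H = grad^2 f:
  H = [[-4, -6], [-6, -9]]
Verify stationarity: grad f(x*) = H x* + g = (0, 0).
Eigenvalues of H: -13, 0.
H has a zero eigenvalue (singular; negative semidefinite but not definite), so H is neither positive definite, negative definite, nor indefinite. The second-order test alone is inconclusive -> degen.
(Indeed, f is constant along the null direction of H through x*, so x* is not a strict local extremum.)

degen


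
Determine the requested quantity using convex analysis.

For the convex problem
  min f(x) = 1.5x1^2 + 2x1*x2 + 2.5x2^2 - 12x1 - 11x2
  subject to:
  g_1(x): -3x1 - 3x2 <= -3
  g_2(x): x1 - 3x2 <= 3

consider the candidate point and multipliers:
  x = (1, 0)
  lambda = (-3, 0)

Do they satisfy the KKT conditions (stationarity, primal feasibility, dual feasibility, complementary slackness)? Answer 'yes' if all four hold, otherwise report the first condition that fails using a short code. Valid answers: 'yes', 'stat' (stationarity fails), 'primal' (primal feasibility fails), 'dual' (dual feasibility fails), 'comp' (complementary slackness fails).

Gradient of f: grad f(x) = Q x + c = (-9, -9)
Constraint values g_i(x) = a_i^T x - b_i:
  g_1((1, 0)) = 0
  g_2((1, 0)) = -2
Stationarity residual: grad f(x) + sum_i lambda_i a_i = (0, 0)
  -> stationarity OK
Primal feasibility (all g_i <= 0): OK
Dual feasibility (all lambda_i >= 0): FAILS
Complementary slackness (lambda_i * g_i(x) = 0 for all i): OK

Verdict: the first failing condition is dual_feasibility -> dual.

dual


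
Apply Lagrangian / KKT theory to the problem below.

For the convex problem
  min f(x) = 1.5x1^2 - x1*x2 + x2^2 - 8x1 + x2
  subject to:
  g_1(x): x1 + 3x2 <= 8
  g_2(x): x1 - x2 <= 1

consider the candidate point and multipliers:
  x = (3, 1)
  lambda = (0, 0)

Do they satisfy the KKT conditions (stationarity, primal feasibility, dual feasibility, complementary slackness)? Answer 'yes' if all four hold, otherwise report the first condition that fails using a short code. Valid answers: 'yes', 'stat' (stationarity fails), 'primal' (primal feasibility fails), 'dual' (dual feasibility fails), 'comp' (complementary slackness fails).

Gradient of f: grad f(x) = Q x + c = (0, 0)
Constraint values g_i(x) = a_i^T x - b_i:
  g_1((3, 1)) = -2
  g_2((3, 1)) = 1
Stationarity residual: grad f(x) + sum_i lambda_i a_i = (0, 0)
  -> stationarity OK
Primal feasibility (all g_i <= 0): FAILS
Dual feasibility (all lambda_i >= 0): OK
Complementary slackness (lambda_i * g_i(x) = 0 for all i): OK

Verdict: the first failing condition is primal_feasibility -> primal.

primal


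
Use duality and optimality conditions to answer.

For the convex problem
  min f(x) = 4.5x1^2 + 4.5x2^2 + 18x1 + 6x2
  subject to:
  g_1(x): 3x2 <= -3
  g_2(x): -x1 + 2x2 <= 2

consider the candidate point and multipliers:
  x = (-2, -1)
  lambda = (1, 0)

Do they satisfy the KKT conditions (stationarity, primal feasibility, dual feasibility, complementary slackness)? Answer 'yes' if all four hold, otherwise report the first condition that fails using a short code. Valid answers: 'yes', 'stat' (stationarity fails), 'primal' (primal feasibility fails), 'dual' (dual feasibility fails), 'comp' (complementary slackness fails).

Gradient of f: grad f(x) = Q x + c = (0, -3)
Constraint values g_i(x) = a_i^T x - b_i:
  g_1((-2, -1)) = 0
  g_2((-2, -1)) = -2
Stationarity residual: grad f(x) + sum_i lambda_i a_i = (0, 0)
  -> stationarity OK
Primal feasibility (all g_i <= 0): OK
Dual feasibility (all lambda_i >= 0): OK
Complementary slackness (lambda_i * g_i(x) = 0 for all i): OK

Verdict: yes, KKT holds.

yes


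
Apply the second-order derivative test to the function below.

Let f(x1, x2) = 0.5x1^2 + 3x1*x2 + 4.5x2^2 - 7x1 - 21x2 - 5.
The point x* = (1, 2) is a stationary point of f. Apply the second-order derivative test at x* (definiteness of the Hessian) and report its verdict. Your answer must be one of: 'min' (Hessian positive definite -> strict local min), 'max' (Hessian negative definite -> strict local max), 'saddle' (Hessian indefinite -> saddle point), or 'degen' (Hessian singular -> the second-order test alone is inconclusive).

Compute the Hessian H = grad^2 f:
  H = [[1, 3], [3, 9]]
Verify stationarity: grad f(x*) = H x* + g = (0, 0).
Eigenvalues of H: 0, 10.
H has a zero eigenvalue (singular; positive semidefinite but not definite), so H is neither positive definite, negative definite, nor indefinite. The second-order test alone is inconclusive -> degen.
(Indeed, f is constant along the null direction of H through x*, so x* is not a strict local extremum.)

degen


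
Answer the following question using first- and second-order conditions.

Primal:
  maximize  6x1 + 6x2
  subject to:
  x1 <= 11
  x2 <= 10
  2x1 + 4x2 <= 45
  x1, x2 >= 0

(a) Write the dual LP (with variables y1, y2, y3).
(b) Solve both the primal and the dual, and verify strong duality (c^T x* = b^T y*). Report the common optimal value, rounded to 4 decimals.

The standard primal-dual pair for 'max c^T x s.t. A x <= b, x >= 0' is:
  Dual:  min b^T y  s.t.  A^T y >= c,  y >= 0.

So the dual LP is:
  minimize  11y1 + 10y2 + 45y3
  subject to:
    y1 + 2y3 >= 6
    y2 + 4y3 >= 6
    y1, y2, y3 >= 0

Solving the primal: x* = (11, 5.75).
  primal value c^T x* = 100.5.
Solving the dual: y* = (3, 0, 1.5).
  dual value b^T y* = 100.5.
Strong duality: c^T x* = b^T y*. Confirmed.

100.5


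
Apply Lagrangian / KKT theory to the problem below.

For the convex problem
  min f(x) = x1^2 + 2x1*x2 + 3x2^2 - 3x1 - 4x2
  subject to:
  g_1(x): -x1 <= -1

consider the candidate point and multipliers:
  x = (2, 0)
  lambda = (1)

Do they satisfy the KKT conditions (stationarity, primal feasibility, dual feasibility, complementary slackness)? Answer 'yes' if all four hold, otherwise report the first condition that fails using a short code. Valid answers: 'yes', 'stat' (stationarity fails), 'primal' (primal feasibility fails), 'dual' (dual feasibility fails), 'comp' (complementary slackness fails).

Gradient of f: grad f(x) = Q x + c = (1, 0)
Constraint values g_i(x) = a_i^T x - b_i:
  g_1((2, 0)) = -1
Stationarity residual: grad f(x) + sum_i lambda_i a_i = (0, 0)
  -> stationarity OK
Primal feasibility (all g_i <= 0): OK
Dual feasibility (all lambda_i >= 0): OK
Complementary slackness (lambda_i * g_i(x) = 0 for all i): FAILS

Verdict: the first failing condition is complementary_slackness -> comp.

comp


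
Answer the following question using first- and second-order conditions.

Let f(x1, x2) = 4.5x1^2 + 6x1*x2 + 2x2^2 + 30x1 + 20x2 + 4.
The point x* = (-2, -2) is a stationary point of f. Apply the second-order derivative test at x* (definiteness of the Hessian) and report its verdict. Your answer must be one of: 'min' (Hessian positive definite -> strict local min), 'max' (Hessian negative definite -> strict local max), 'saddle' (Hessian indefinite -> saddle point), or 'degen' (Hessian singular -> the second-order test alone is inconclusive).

Compute the Hessian H = grad^2 f:
  H = [[9, 6], [6, 4]]
Verify stationarity: grad f(x*) = H x* + g = (0, 0).
Eigenvalues of H: 0, 13.
H has a zero eigenvalue (singular; positive semidefinite but not definite), so H is neither positive definite, negative definite, nor indefinite. The second-order test alone is inconclusive -> degen.
(Indeed, f is constant along the null direction of H through x*, so x* is not a strict local extremum.)

degen
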